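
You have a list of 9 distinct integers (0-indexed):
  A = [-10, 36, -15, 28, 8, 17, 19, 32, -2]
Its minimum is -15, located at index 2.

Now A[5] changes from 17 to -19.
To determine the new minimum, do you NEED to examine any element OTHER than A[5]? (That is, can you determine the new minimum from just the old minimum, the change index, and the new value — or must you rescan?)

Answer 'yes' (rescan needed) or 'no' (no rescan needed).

Answer: no

Derivation:
Old min = -15 at index 2
Change at index 5: 17 -> -19
Index 5 was NOT the min. New min = min(-15, -19). No rescan of other elements needed.
Needs rescan: no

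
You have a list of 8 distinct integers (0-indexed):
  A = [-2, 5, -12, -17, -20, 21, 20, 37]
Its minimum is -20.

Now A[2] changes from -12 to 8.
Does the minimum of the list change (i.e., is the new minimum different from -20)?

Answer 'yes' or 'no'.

Old min = -20
Change: A[2] -12 -> 8
Changed element was NOT the min; min changes only if 8 < -20.
New min = -20; changed? no

Answer: no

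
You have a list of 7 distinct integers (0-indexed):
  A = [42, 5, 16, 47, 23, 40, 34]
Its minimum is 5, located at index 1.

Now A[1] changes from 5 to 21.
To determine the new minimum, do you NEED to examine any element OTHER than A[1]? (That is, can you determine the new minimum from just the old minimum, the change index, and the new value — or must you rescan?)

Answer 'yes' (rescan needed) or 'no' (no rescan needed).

Old min = 5 at index 1
Change at index 1: 5 -> 21
Index 1 WAS the min and new value 21 > old min 5. Must rescan other elements to find the new min.
Needs rescan: yes

Answer: yes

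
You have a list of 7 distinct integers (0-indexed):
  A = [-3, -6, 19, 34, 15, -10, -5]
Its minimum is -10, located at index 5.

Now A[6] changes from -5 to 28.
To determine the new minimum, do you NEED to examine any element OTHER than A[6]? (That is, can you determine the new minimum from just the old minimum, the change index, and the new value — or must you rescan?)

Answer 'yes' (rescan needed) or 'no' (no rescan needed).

Old min = -10 at index 5
Change at index 6: -5 -> 28
Index 6 was NOT the min. New min = min(-10, 28). No rescan of other elements needed.
Needs rescan: no

Answer: no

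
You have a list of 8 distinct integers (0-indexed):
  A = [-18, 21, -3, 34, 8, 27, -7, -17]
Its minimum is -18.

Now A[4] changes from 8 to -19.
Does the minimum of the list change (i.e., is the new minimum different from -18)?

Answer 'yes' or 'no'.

Answer: yes

Derivation:
Old min = -18
Change: A[4] 8 -> -19
Changed element was NOT the min; min changes only if -19 < -18.
New min = -19; changed? yes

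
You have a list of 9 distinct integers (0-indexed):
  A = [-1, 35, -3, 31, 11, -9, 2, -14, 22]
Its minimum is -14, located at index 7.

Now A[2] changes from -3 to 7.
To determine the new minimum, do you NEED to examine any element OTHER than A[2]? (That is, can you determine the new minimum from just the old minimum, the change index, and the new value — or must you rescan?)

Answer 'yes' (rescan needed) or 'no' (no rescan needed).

Answer: no

Derivation:
Old min = -14 at index 7
Change at index 2: -3 -> 7
Index 2 was NOT the min. New min = min(-14, 7). No rescan of other elements needed.
Needs rescan: no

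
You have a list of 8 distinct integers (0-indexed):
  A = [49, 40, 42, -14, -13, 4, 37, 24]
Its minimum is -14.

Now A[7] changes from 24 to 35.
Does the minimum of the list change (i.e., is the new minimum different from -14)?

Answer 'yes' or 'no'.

Old min = -14
Change: A[7] 24 -> 35
Changed element was NOT the min; min changes only if 35 < -14.
New min = -14; changed? no

Answer: no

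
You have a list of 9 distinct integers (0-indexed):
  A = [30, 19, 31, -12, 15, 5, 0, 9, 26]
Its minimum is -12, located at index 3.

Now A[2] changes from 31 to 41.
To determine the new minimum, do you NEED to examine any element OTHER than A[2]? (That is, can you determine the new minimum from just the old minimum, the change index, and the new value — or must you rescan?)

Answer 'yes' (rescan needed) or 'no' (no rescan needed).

Old min = -12 at index 3
Change at index 2: 31 -> 41
Index 2 was NOT the min. New min = min(-12, 41). No rescan of other elements needed.
Needs rescan: no

Answer: no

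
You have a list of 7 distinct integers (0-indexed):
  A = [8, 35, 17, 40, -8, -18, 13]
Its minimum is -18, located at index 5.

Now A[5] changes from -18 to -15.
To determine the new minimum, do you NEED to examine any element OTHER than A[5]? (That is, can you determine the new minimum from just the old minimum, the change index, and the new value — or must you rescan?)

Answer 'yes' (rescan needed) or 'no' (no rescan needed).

Answer: yes

Derivation:
Old min = -18 at index 5
Change at index 5: -18 -> -15
Index 5 WAS the min and new value -15 > old min -18. Must rescan other elements to find the new min.
Needs rescan: yes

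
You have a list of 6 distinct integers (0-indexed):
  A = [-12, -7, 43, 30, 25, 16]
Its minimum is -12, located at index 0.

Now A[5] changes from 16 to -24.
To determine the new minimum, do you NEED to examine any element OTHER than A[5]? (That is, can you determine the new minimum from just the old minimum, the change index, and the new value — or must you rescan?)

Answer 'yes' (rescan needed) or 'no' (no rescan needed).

Old min = -12 at index 0
Change at index 5: 16 -> -24
Index 5 was NOT the min. New min = min(-12, -24). No rescan of other elements needed.
Needs rescan: no

Answer: no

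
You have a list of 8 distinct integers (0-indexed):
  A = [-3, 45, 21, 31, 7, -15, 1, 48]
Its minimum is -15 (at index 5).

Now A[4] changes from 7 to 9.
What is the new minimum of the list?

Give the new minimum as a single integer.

Old min = -15 (at index 5)
Change: A[4] 7 -> 9
Changed element was NOT the old min.
  New min = min(old_min, new_val) = min(-15, 9) = -15

Answer: -15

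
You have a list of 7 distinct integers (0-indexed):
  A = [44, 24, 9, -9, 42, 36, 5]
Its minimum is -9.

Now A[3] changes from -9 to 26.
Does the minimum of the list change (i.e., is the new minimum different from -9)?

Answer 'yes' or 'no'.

Answer: yes

Derivation:
Old min = -9
Change: A[3] -9 -> 26
Changed element was the min; new min must be rechecked.
New min = 5; changed? yes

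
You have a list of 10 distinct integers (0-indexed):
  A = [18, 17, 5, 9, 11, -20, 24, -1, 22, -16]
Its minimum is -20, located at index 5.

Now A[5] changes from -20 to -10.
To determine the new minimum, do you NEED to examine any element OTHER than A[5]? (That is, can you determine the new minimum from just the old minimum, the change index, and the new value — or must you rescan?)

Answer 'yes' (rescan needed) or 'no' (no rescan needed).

Answer: yes

Derivation:
Old min = -20 at index 5
Change at index 5: -20 -> -10
Index 5 WAS the min and new value -10 > old min -20. Must rescan other elements to find the new min.
Needs rescan: yes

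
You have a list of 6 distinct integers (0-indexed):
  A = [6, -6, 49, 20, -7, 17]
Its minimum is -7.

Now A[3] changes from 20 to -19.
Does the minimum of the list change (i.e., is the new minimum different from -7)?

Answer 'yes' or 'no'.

Answer: yes

Derivation:
Old min = -7
Change: A[3] 20 -> -19
Changed element was NOT the min; min changes only if -19 < -7.
New min = -19; changed? yes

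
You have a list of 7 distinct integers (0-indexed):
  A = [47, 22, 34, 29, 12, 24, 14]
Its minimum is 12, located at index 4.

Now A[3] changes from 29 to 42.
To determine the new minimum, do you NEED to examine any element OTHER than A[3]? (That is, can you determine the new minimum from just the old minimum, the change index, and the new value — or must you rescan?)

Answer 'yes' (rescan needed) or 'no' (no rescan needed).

Old min = 12 at index 4
Change at index 3: 29 -> 42
Index 3 was NOT the min. New min = min(12, 42). No rescan of other elements needed.
Needs rescan: no

Answer: no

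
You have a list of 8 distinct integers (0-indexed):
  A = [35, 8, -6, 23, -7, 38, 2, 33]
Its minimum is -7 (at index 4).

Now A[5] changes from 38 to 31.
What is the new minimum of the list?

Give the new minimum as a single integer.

Answer: -7

Derivation:
Old min = -7 (at index 4)
Change: A[5] 38 -> 31
Changed element was NOT the old min.
  New min = min(old_min, new_val) = min(-7, 31) = -7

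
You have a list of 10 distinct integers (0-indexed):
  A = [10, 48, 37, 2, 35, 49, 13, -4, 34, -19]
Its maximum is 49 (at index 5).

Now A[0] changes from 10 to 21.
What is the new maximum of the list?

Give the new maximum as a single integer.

Old max = 49 (at index 5)
Change: A[0] 10 -> 21
Changed element was NOT the old max.
  New max = max(old_max, new_val) = max(49, 21) = 49

Answer: 49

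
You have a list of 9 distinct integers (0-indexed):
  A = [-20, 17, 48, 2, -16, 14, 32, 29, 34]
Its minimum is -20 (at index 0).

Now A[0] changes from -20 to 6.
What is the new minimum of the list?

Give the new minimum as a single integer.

Answer: -16

Derivation:
Old min = -20 (at index 0)
Change: A[0] -20 -> 6
Changed element WAS the min. Need to check: is 6 still <= all others?
  Min of remaining elements: -16
  New min = min(6, -16) = -16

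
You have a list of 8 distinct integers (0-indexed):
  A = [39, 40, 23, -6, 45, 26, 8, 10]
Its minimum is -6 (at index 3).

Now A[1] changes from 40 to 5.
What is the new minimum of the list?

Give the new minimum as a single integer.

Old min = -6 (at index 3)
Change: A[1] 40 -> 5
Changed element was NOT the old min.
  New min = min(old_min, new_val) = min(-6, 5) = -6

Answer: -6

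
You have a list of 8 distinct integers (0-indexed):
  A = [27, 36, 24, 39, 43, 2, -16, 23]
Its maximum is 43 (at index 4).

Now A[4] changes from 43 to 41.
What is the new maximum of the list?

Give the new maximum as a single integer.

Answer: 41

Derivation:
Old max = 43 (at index 4)
Change: A[4] 43 -> 41
Changed element WAS the max -> may need rescan.
  Max of remaining elements: 39
  New max = max(41, 39) = 41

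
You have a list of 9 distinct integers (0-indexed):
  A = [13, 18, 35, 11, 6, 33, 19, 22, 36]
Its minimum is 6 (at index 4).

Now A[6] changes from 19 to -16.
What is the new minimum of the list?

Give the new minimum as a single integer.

Old min = 6 (at index 4)
Change: A[6] 19 -> -16
Changed element was NOT the old min.
  New min = min(old_min, new_val) = min(6, -16) = -16

Answer: -16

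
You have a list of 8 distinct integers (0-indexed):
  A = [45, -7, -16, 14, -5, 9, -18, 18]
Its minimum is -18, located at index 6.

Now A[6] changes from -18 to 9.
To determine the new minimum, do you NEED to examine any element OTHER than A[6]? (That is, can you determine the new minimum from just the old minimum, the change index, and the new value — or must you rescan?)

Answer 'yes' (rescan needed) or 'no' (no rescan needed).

Old min = -18 at index 6
Change at index 6: -18 -> 9
Index 6 WAS the min and new value 9 > old min -18. Must rescan other elements to find the new min.
Needs rescan: yes

Answer: yes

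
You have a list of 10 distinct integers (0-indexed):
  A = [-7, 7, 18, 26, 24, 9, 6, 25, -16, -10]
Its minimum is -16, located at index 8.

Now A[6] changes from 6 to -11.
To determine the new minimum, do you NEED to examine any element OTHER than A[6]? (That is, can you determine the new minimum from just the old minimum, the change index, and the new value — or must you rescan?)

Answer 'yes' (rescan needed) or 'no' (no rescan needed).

Old min = -16 at index 8
Change at index 6: 6 -> -11
Index 6 was NOT the min. New min = min(-16, -11). No rescan of other elements needed.
Needs rescan: no

Answer: no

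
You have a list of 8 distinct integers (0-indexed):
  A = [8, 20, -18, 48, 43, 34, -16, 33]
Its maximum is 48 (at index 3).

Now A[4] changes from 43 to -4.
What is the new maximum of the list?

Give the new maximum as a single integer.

Answer: 48

Derivation:
Old max = 48 (at index 3)
Change: A[4] 43 -> -4
Changed element was NOT the old max.
  New max = max(old_max, new_val) = max(48, -4) = 48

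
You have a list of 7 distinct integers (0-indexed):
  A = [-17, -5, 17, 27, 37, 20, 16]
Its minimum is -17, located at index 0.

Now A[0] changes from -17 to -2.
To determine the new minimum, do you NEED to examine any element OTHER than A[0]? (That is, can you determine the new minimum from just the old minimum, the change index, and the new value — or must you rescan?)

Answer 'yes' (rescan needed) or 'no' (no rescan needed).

Answer: yes

Derivation:
Old min = -17 at index 0
Change at index 0: -17 -> -2
Index 0 WAS the min and new value -2 > old min -17. Must rescan other elements to find the new min.
Needs rescan: yes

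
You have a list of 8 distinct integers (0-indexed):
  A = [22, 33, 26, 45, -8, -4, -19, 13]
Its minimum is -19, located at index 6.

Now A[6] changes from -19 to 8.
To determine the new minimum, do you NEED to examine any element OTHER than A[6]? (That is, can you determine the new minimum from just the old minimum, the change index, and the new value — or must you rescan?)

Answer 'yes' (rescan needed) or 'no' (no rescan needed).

Old min = -19 at index 6
Change at index 6: -19 -> 8
Index 6 WAS the min and new value 8 > old min -19. Must rescan other elements to find the new min.
Needs rescan: yes

Answer: yes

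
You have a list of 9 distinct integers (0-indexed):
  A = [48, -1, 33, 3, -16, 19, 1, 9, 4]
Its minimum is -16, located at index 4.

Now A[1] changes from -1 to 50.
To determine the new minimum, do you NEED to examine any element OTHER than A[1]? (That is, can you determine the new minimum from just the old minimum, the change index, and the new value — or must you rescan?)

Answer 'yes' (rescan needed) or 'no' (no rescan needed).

Old min = -16 at index 4
Change at index 1: -1 -> 50
Index 1 was NOT the min. New min = min(-16, 50). No rescan of other elements needed.
Needs rescan: no

Answer: no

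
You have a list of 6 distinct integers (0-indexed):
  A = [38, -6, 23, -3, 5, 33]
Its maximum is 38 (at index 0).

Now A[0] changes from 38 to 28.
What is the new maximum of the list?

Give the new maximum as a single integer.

Old max = 38 (at index 0)
Change: A[0] 38 -> 28
Changed element WAS the max -> may need rescan.
  Max of remaining elements: 33
  New max = max(28, 33) = 33

Answer: 33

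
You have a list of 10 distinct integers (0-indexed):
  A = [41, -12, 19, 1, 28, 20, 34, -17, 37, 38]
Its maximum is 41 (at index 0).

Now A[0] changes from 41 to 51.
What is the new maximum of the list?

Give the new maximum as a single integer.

Answer: 51

Derivation:
Old max = 41 (at index 0)
Change: A[0] 41 -> 51
Changed element WAS the max -> may need rescan.
  Max of remaining elements: 38
  New max = max(51, 38) = 51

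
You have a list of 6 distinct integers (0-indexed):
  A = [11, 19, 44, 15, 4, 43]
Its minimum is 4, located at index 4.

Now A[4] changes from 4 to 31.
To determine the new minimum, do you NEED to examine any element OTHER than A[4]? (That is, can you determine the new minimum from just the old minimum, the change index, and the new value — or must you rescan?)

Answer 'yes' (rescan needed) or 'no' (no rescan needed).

Answer: yes

Derivation:
Old min = 4 at index 4
Change at index 4: 4 -> 31
Index 4 WAS the min and new value 31 > old min 4. Must rescan other elements to find the new min.
Needs rescan: yes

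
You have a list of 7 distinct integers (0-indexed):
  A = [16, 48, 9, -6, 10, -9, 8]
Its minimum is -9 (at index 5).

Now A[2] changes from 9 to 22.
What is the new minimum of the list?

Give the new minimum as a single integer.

Old min = -9 (at index 5)
Change: A[2] 9 -> 22
Changed element was NOT the old min.
  New min = min(old_min, new_val) = min(-9, 22) = -9

Answer: -9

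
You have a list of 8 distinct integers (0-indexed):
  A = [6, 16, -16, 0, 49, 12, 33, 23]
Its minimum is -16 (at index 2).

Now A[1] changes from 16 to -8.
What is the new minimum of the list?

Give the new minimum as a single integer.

Answer: -16

Derivation:
Old min = -16 (at index 2)
Change: A[1] 16 -> -8
Changed element was NOT the old min.
  New min = min(old_min, new_val) = min(-16, -8) = -16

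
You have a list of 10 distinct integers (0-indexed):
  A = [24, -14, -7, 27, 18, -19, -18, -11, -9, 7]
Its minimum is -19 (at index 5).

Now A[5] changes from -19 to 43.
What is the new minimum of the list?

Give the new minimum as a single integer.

Old min = -19 (at index 5)
Change: A[5] -19 -> 43
Changed element WAS the min. Need to check: is 43 still <= all others?
  Min of remaining elements: -18
  New min = min(43, -18) = -18

Answer: -18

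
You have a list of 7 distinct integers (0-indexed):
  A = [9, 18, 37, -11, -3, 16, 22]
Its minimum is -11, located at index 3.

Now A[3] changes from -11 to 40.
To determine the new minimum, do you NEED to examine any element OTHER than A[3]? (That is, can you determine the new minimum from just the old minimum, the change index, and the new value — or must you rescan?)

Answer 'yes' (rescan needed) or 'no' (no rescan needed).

Answer: yes

Derivation:
Old min = -11 at index 3
Change at index 3: -11 -> 40
Index 3 WAS the min and new value 40 > old min -11. Must rescan other elements to find the new min.
Needs rescan: yes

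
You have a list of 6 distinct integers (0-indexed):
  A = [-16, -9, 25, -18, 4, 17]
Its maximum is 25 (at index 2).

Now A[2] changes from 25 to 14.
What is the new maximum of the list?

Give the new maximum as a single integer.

Old max = 25 (at index 2)
Change: A[2] 25 -> 14
Changed element WAS the max -> may need rescan.
  Max of remaining elements: 17
  New max = max(14, 17) = 17

Answer: 17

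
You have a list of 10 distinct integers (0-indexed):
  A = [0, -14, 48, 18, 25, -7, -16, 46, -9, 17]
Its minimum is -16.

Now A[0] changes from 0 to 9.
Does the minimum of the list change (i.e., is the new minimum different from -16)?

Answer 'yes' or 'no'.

Old min = -16
Change: A[0] 0 -> 9
Changed element was NOT the min; min changes only if 9 < -16.
New min = -16; changed? no

Answer: no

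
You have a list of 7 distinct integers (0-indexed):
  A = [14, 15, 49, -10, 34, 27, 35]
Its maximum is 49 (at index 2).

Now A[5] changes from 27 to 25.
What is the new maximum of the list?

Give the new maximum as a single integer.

Old max = 49 (at index 2)
Change: A[5] 27 -> 25
Changed element was NOT the old max.
  New max = max(old_max, new_val) = max(49, 25) = 49

Answer: 49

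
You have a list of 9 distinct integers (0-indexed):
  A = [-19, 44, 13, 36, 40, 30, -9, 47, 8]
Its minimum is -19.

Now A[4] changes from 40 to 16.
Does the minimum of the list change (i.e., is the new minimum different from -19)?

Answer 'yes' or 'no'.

Old min = -19
Change: A[4] 40 -> 16
Changed element was NOT the min; min changes only if 16 < -19.
New min = -19; changed? no

Answer: no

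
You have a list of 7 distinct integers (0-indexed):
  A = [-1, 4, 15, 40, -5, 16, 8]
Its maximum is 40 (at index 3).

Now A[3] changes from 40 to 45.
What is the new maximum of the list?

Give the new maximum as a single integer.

Old max = 40 (at index 3)
Change: A[3] 40 -> 45
Changed element WAS the max -> may need rescan.
  Max of remaining elements: 16
  New max = max(45, 16) = 45

Answer: 45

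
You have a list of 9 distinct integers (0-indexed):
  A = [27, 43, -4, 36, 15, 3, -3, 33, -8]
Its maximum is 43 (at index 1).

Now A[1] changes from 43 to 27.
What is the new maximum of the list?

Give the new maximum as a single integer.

Answer: 36

Derivation:
Old max = 43 (at index 1)
Change: A[1] 43 -> 27
Changed element WAS the max -> may need rescan.
  Max of remaining elements: 36
  New max = max(27, 36) = 36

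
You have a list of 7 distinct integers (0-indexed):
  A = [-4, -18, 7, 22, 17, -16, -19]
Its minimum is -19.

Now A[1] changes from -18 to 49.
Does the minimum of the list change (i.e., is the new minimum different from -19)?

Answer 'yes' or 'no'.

Answer: no

Derivation:
Old min = -19
Change: A[1] -18 -> 49
Changed element was NOT the min; min changes only if 49 < -19.
New min = -19; changed? no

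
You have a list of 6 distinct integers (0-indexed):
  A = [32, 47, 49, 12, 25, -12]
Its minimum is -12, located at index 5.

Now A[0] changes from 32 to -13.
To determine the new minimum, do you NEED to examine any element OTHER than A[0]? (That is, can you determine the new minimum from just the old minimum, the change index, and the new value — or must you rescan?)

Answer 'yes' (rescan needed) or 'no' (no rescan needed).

Answer: no

Derivation:
Old min = -12 at index 5
Change at index 0: 32 -> -13
Index 0 was NOT the min. New min = min(-12, -13). No rescan of other elements needed.
Needs rescan: no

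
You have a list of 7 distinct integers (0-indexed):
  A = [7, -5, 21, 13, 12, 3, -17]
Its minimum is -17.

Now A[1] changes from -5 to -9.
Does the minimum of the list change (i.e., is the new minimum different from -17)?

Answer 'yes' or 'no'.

Old min = -17
Change: A[1] -5 -> -9
Changed element was NOT the min; min changes only if -9 < -17.
New min = -17; changed? no

Answer: no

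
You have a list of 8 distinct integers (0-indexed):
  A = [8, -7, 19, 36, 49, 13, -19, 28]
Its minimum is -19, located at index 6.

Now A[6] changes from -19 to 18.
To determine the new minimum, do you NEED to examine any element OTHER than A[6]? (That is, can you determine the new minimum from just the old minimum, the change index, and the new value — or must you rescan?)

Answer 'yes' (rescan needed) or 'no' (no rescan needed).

Answer: yes

Derivation:
Old min = -19 at index 6
Change at index 6: -19 -> 18
Index 6 WAS the min and new value 18 > old min -19. Must rescan other elements to find the new min.
Needs rescan: yes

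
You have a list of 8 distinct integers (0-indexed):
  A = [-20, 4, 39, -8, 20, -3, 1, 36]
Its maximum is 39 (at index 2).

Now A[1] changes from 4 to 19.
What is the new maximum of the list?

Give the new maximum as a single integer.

Old max = 39 (at index 2)
Change: A[1] 4 -> 19
Changed element was NOT the old max.
  New max = max(old_max, new_val) = max(39, 19) = 39

Answer: 39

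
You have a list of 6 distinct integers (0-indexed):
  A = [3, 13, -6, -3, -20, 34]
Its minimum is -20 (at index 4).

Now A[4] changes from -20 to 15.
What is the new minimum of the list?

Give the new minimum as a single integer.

Old min = -20 (at index 4)
Change: A[4] -20 -> 15
Changed element WAS the min. Need to check: is 15 still <= all others?
  Min of remaining elements: -6
  New min = min(15, -6) = -6

Answer: -6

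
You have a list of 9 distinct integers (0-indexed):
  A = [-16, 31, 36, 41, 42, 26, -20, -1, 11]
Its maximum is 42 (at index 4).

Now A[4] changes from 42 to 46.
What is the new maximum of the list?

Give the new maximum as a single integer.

Old max = 42 (at index 4)
Change: A[4] 42 -> 46
Changed element WAS the max -> may need rescan.
  Max of remaining elements: 41
  New max = max(46, 41) = 46

Answer: 46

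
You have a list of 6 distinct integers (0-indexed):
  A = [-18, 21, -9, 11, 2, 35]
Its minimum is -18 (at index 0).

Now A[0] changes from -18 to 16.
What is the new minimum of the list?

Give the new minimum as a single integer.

Old min = -18 (at index 0)
Change: A[0] -18 -> 16
Changed element WAS the min. Need to check: is 16 still <= all others?
  Min of remaining elements: -9
  New min = min(16, -9) = -9

Answer: -9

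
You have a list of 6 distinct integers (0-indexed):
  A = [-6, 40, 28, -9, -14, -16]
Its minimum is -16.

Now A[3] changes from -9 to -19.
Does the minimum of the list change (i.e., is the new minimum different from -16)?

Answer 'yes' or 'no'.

Old min = -16
Change: A[3] -9 -> -19
Changed element was NOT the min; min changes only if -19 < -16.
New min = -19; changed? yes

Answer: yes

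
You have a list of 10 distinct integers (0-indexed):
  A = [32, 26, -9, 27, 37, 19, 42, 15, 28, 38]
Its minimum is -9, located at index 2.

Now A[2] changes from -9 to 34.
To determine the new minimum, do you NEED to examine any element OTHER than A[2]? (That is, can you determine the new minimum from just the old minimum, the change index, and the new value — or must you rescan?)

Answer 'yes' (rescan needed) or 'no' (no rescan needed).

Answer: yes

Derivation:
Old min = -9 at index 2
Change at index 2: -9 -> 34
Index 2 WAS the min and new value 34 > old min -9. Must rescan other elements to find the new min.
Needs rescan: yes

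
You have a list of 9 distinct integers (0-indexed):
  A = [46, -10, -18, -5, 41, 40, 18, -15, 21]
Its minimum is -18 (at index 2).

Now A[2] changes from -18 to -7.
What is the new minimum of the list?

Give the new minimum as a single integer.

Answer: -15

Derivation:
Old min = -18 (at index 2)
Change: A[2] -18 -> -7
Changed element WAS the min. Need to check: is -7 still <= all others?
  Min of remaining elements: -15
  New min = min(-7, -15) = -15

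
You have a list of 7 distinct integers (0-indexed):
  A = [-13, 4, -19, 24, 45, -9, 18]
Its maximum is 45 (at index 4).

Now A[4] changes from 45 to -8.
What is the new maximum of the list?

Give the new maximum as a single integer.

Old max = 45 (at index 4)
Change: A[4] 45 -> -8
Changed element WAS the max -> may need rescan.
  Max of remaining elements: 24
  New max = max(-8, 24) = 24

Answer: 24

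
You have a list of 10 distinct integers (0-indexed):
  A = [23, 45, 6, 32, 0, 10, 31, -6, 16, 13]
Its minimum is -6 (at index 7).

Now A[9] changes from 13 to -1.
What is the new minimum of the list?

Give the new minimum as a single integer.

Answer: -6

Derivation:
Old min = -6 (at index 7)
Change: A[9] 13 -> -1
Changed element was NOT the old min.
  New min = min(old_min, new_val) = min(-6, -1) = -6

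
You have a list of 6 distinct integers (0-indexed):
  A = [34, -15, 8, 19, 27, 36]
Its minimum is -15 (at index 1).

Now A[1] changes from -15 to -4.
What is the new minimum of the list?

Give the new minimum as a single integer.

Answer: -4

Derivation:
Old min = -15 (at index 1)
Change: A[1] -15 -> -4
Changed element WAS the min. Need to check: is -4 still <= all others?
  Min of remaining elements: 8
  New min = min(-4, 8) = -4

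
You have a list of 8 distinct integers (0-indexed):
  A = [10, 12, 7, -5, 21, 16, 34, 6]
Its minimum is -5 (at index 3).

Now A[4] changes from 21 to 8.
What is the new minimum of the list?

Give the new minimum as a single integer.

Old min = -5 (at index 3)
Change: A[4] 21 -> 8
Changed element was NOT the old min.
  New min = min(old_min, new_val) = min(-5, 8) = -5

Answer: -5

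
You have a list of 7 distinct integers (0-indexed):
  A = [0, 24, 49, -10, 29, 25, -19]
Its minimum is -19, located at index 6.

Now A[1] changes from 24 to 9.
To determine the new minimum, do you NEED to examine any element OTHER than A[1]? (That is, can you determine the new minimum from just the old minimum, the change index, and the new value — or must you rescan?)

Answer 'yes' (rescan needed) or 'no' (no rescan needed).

Answer: no

Derivation:
Old min = -19 at index 6
Change at index 1: 24 -> 9
Index 1 was NOT the min. New min = min(-19, 9). No rescan of other elements needed.
Needs rescan: no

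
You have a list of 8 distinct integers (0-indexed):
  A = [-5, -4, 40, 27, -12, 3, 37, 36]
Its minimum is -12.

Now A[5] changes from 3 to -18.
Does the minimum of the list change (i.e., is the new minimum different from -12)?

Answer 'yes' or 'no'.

Answer: yes

Derivation:
Old min = -12
Change: A[5] 3 -> -18
Changed element was NOT the min; min changes only if -18 < -12.
New min = -18; changed? yes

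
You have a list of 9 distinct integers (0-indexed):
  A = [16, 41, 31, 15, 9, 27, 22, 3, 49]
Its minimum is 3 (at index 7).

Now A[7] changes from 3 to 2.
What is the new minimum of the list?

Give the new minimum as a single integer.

Old min = 3 (at index 7)
Change: A[7] 3 -> 2
Changed element WAS the min. Need to check: is 2 still <= all others?
  Min of remaining elements: 9
  New min = min(2, 9) = 2

Answer: 2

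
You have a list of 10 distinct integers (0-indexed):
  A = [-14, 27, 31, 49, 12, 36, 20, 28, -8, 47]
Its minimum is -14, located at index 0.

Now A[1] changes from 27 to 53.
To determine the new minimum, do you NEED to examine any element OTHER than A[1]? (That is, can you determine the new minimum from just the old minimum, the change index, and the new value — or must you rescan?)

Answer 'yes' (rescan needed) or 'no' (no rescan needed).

Old min = -14 at index 0
Change at index 1: 27 -> 53
Index 1 was NOT the min. New min = min(-14, 53). No rescan of other elements needed.
Needs rescan: no

Answer: no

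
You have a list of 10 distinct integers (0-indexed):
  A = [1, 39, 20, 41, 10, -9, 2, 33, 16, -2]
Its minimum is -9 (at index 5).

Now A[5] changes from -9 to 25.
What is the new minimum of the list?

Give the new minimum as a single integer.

Old min = -9 (at index 5)
Change: A[5] -9 -> 25
Changed element WAS the min. Need to check: is 25 still <= all others?
  Min of remaining elements: -2
  New min = min(25, -2) = -2

Answer: -2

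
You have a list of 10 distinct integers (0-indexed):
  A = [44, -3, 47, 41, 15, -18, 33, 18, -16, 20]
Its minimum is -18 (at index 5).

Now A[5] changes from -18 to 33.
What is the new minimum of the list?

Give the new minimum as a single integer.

Old min = -18 (at index 5)
Change: A[5] -18 -> 33
Changed element WAS the min. Need to check: is 33 still <= all others?
  Min of remaining elements: -16
  New min = min(33, -16) = -16

Answer: -16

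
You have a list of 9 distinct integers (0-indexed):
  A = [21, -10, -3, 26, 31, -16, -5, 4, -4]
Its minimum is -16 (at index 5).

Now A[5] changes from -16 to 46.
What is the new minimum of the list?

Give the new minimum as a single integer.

Old min = -16 (at index 5)
Change: A[5] -16 -> 46
Changed element WAS the min. Need to check: is 46 still <= all others?
  Min of remaining elements: -10
  New min = min(46, -10) = -10

Answer: -10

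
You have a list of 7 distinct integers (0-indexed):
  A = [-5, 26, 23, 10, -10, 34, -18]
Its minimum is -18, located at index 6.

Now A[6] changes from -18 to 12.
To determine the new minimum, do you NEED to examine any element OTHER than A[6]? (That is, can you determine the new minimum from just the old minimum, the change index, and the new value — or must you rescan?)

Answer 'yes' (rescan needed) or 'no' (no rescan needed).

Answer: yes

Derivation:
Old min = -18 at index 6
Change at index 6: -18 -> 12
Index 6 WAS the min and new value 12 > old min -18. Must rescan other elements to find the new min.
Needs rescan: yes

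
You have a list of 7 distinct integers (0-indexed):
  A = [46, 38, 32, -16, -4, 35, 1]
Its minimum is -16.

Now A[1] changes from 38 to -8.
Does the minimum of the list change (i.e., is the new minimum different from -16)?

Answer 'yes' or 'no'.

Old min = -16
Change: A[1] 38 -> -8
Changed element was NOT the min; min changes only if -8 < -16.
New min = -16; changed? no

Answer: no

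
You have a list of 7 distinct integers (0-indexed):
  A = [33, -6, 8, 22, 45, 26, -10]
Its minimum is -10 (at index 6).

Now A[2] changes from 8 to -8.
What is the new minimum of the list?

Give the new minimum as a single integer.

Answer: -10

Derivation:
Old min = -10 (at index 6)
Change: A[2] 8 -> -8
Changed element was NOT the old min.
  New min = min(old_min, new_val) = min(-10, -8) = -10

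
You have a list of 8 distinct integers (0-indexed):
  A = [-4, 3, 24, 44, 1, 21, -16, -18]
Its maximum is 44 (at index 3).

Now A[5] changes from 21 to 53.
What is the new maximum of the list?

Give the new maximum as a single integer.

Answer: 53

Derivation:
Old max = 44 (at index 3)
Change: A[5] 21 -> 53
Changed element was NOT the old max.
  New max = max(old_max, new_val) = max(44, 53) = 53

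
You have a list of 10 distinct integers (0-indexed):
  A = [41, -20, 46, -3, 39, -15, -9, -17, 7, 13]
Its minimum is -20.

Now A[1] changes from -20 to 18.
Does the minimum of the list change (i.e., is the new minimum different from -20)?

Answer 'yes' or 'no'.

Answer: yes

Derivation:
Old min = -20
Change: A[1] -20 -> 18
Changed element was the min; new min must be rechecked.
New min = -17; changed? yes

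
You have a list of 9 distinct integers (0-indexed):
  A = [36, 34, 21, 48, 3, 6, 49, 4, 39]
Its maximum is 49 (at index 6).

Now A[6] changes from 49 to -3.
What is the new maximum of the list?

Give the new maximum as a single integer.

Answer: 48

Derivation:
Old max = 49 (at index 6)
Change: A[6] 49 -> -3
Changed element WAS the max -> may need rescan.
  Max of remaining elements: 48
  New max = max(-3, 48) = 48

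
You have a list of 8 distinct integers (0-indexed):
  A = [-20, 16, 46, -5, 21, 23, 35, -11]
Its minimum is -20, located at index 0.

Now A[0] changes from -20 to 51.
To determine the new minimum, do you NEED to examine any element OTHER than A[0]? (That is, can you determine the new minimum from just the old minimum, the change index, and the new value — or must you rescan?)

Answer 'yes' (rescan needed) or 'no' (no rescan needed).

Old min = -20 at index 0
Change at index 0: -20 -> 51
Index 0 WAS the min and new value 51 > old min -20. Must rescan other elements to find the new min.
Needs rescan: yes

Answer: yes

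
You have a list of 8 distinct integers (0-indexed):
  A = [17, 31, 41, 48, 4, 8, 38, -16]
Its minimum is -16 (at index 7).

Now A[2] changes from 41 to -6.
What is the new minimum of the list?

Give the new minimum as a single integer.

Old min = -16 (at index 7)
Change: A[2] 41 -> -6
Changed element was NOT the old min.
  New min = min(old_min, new_val) = min(-16, -6) = -16

Answer: -16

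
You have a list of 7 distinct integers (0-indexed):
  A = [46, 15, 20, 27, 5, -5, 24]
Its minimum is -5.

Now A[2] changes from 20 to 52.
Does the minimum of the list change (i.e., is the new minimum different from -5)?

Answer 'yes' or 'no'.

Answer: no

Derivation:
Old min = -5
Change: A[2] 20 -> 52
Changed element was NOT the min; min changes only if 52 < -5.
New min = -5; changed? no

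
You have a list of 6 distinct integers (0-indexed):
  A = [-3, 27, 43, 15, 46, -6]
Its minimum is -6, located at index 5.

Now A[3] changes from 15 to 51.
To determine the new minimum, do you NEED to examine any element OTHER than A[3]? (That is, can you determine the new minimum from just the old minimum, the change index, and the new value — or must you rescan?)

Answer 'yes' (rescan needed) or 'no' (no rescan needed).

Old min = -6 at index 5
Change at index 3: 15 -> 51
Index 3 was NOT the min. New min = min(-6, 51). No rescan of other elements needed.
Needs rescan: no

Answer: no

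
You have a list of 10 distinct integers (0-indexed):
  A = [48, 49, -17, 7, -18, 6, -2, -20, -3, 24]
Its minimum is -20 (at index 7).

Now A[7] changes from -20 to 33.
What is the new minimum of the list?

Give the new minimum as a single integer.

Old min = -20 (at index 7)
Change: A[7] -20 -> 33
Changed element WAS the min. Need to check: is 33 still <= all others?
  Min of remaining elements: -18
  New min = min(33, -18) = -18

Answer: -18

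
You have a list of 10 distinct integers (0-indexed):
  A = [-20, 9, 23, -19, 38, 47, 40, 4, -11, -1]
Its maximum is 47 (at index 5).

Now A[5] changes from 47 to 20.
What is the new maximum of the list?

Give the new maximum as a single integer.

Answer: 40

Derivation:
Old max = 47 (at index 5)
Change: A[5] 47 -> 20
Changed element WAS the max -> may need rescan.
  Max of remaining elements: 40
  New max = max(20, 40) = 40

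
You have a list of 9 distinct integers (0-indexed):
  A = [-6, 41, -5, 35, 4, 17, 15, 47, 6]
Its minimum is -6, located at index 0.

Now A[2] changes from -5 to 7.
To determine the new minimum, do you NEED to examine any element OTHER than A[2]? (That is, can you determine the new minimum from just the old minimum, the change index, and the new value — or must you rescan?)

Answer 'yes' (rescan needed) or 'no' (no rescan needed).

Answer: no

Derivation:
Old min = -6 at index 0
Change at index 2: -5 -> 7
Index 2 was NOT the min. New min = min(-6, 7). No rescan of other elements needed.
Needs rescan: no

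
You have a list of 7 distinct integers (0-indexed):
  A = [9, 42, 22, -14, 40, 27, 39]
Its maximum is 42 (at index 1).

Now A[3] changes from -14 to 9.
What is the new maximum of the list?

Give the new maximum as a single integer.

Answer: 42

Derivation:
Old max = 42 (at index 1)
Change: A[3] -14 -> 9
Changed element was NOT the old max.
  New max = max(old_max, new_val) = max(42, 9) = 42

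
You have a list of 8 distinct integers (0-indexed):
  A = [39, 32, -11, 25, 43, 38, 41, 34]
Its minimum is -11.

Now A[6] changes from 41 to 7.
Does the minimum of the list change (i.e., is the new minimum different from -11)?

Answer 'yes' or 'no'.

Old min = -11
Change: A[6] 41 -> 7
Changed element was NOT the min; min changes only if 7 < -11.
New min = -11; changed? no

Answer: no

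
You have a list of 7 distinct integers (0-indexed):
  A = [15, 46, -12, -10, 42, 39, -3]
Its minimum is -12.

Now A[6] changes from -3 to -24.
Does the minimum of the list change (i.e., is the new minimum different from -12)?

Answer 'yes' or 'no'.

Old min = -12
Change: A[6] -3 -> -24
Changed element was NOT the min; min changes only if -24 < -12.
New min = -24; changed? yes

Answer: yes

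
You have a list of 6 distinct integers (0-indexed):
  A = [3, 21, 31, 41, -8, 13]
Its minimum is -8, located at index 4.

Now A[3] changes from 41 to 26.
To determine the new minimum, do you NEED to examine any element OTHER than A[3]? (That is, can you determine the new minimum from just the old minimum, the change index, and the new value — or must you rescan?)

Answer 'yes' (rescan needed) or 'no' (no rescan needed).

Old min = -8 at index 4
Change at index 3: 41 -> 26
Index 3 was NOT the min. New min = min(-8, 26). No rescan of other elements needed.
Needs rescan: no

Answer: no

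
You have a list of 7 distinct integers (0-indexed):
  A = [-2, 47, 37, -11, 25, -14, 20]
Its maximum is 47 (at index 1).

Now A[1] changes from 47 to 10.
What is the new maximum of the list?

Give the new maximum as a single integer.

Old max = 47 (at index 1)
Change: A[1] 47 -> 10
Changed element WAS the max -> may need rescan.
  Max of remaining elements: 37
  New max = max(10, 37) = 37

Answer: 37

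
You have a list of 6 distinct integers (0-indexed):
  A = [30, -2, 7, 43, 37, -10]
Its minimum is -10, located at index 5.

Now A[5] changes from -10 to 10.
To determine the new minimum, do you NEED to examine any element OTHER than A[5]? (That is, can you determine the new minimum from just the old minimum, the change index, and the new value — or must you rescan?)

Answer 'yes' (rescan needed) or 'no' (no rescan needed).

Answer: yes

Derivation:
Old min = -10 at index 5
Change at index 5: -10 -> 10
Index 5 WAS the min and new value 10 > old min -10. Must rescan other elements to find the new min.
Needs rescan: yes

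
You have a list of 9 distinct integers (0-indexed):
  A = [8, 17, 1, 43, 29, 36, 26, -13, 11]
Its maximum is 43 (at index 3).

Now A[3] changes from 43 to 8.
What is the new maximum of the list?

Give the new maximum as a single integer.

Old max = 43 (at index 3)
Change: A[3] 43 -> 8
Changed element WAS the max -> may need rescan.
  Max of remaining elements: 36
  New max = max(8, 36) = 36

Answer: 36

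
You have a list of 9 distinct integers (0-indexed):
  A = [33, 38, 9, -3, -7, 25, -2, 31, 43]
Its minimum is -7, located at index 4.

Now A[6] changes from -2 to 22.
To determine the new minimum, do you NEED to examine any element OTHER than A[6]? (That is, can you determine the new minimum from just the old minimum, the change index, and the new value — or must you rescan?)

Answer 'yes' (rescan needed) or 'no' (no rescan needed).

Old min = -7 at index 4
Change at index 6: -2 -> 22
Index 6 was NOT the min. New min = min(-7, 22). No rescan of other elements needed.
Needs rescan: no

Answer: no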